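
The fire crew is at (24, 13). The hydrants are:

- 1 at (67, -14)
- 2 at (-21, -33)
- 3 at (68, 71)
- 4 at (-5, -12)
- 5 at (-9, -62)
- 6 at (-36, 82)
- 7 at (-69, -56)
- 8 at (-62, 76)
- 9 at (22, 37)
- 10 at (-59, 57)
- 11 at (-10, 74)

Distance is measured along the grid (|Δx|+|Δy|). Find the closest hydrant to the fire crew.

9

Distances from (24, 13):
1: |43| + |-27| = 43 + 27 = 70
2: |-45| + |-46| = 45 + 46 = 91
3: |44| + |58| = 44 + 58 = 102
4: |-29| + |-25| = 29 + 25 = 54
5: |-33| + |-75| = 33 + 75 = 108
6: |-60| + |69| = 60 + 69 = 129
7: |-93| + |-69| = 93 + 69 = 162
8: |-86| + |63| = 86 + 63 = 149
9: |-2| + |24| = 2 + 24 = 26
10: |-83| + |44| = 83 + 44 = 127
11: |-34| + |61| = 34 + 61 = 95
Minimum: 9 at 26.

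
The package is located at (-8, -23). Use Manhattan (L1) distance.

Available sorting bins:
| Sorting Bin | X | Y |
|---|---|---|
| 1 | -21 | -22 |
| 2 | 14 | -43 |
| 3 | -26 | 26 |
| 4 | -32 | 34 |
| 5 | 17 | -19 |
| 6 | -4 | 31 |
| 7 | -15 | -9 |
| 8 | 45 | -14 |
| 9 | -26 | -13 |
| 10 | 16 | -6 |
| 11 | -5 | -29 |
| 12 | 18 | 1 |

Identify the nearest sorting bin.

11

Distances from (-8, -23):
1: |-13| + |1| = 13 + 1 = 14
2: |22| + |-20| = 22 + 20 = 42
3: |-18| + |49| = 18 + 49 = 67
4: |-24| + |57| = 24 + 57 = 81
5: |25| + |4| = 25 + 4 = 29
6: |4| + |54| = 4 + 54 = 58
7: |-7| + |14| = 7 + 14 = 21
8: |53| + |9| = 53 + 9 = 62
9: |-18| + |10| = 18 + 10 = 28
10: |24| + |17| = 24 + 17 = 41
11: |3| + |-6| = 3 + 6 = 9
12: |26| + |24| = 26 + 24 = 50
Minimum: 11 at 9.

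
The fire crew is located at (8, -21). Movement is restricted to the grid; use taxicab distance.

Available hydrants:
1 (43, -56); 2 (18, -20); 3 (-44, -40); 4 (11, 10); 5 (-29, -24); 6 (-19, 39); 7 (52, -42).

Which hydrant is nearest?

Distances from (8, -21):
1: 70
2: 11
3: 71
4: 34
5: 40
6: 87
7: 65
Minimum: 2 at 11.

2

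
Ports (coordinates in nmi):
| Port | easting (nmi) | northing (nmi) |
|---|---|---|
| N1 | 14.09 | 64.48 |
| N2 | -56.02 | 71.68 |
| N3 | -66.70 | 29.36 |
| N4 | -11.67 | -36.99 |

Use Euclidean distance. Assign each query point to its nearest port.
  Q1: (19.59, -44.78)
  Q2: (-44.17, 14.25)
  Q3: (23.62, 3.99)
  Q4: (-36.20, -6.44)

Q1 at (19.59, -44.78):
  N1: √((-5.50)² + (109.26)²) = √(30.2500 + 11937.7476) = 109.40 nmi
  N2: √((-75.61)² + (116.46)²) = √(5716.8721 + 13562.9316) = 138.85 nmi
  N3: √((-86.29)² + (74.14)²) = √(7445.9641 + 5496.7396) = 113.77 nmi
  N4: √((-31.26)² + (7.79)²) = √(977.1876 + 60.6841) = 32.22 nmi
  → nearest: N4 (32.22 nmi)
Q2 at (-44.17, 14.25):
  N1: √((58.26)² + (50.23)²) = √(3394.2276 + 2523.0529) = 76.92 nmi
  N2: √((-11.85)² + (57.43)²) = √(140.4225 + 3298.2049) = 58.64 nmi
  N3: √((-22.53)² + (15.11)²) = √(507.6009 + 228.3121) = 27.13 nmi
  N4: √((32.50)² + (-51.24)²) = √(1056.2500 + 2625.5376) = 60.68 nmi
  → nearest: N3 (27.13 nmi)
Q3 at (23.62, 3.99):
  N1: √((-9.53)² + (60.49)²) = √(90.8209 + 3659.0401) = 61.24 nmi
  N2: √((-79.64)² + (67.69)²) = √(6342.5296 + 4581.9361) = 104.52 nmi
  N3: √((-90.32)² + (25.37)²) = √(8157.7024 + 643.6369) = 93.82 nmi
  N4: √((-35.29)² + (-40.98)²) = √(1245.3841 + 1679.3604) = 54.08 nmi
  → nearest: N4 (54.08 nmi)
Q4 at (-36.20, -6.44):
  N1: √((50.29)² + (70.92)²) = √(2529.0841 + 5029.6464) = 86.94 nmi
  N2: √((-19.82)² + (78.12)²) = √(392.8324 + 6102.7344) = 80.60 nmi
  N3: √((-30.50)² + (35.80)²) = √(930.2500 + 1281.6400) = 47.03 nmi
  N4: √((24.53)² + (-30.55)²) = √(601.7209 + 933.3025) = 39.18 nmi
  → nearest: N4 (39.18 nmi)

Q1→N4; Q2→N3; Q3→N4; Q4→N4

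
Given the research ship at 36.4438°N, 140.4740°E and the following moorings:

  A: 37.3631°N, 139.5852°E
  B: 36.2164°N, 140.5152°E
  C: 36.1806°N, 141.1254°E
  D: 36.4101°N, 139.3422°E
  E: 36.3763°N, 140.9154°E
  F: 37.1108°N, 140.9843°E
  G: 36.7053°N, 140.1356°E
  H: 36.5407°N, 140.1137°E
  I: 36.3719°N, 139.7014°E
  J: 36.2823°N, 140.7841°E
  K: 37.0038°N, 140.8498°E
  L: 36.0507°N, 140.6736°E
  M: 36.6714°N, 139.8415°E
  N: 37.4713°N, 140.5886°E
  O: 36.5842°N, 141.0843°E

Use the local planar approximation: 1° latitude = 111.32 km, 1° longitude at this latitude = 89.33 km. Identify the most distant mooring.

Distances from 36.4438°N, 140.4740°E:
A: 129.5244 km
B: 25.5803 km
C: 65.1497 km
D: 101.1733 km
E: 40.1398 km
F: 87.1271 km
G: 41.9668 km
H: 33.9451 km
I: 69.4789 km
J: 33.0238 km
K: 70.8035 km
L: 47.2530 km
M: 61.9219 km
N: 114.8385 km
O: 56.7142 km
Maximum: A at 129.5244 km.

A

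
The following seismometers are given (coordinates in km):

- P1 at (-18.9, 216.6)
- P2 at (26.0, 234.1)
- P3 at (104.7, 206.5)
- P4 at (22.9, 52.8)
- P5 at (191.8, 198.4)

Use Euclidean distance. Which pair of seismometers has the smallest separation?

P1 and P2

Pairwise distances:
P1–P2: 48.2 km
P1–P3: 124.0 km
P1–P4: 169.0 km
P1–P5: 211.5 km
P2–P3: 83.4 km
P2–P4: 181.3 km
P2–P5: 169.6 km
P3–P4: 174.1 km
P3–P5: 87.5 km
P4–P5: 223.0 km
Closest pair: P1–P2 at 48.2 km.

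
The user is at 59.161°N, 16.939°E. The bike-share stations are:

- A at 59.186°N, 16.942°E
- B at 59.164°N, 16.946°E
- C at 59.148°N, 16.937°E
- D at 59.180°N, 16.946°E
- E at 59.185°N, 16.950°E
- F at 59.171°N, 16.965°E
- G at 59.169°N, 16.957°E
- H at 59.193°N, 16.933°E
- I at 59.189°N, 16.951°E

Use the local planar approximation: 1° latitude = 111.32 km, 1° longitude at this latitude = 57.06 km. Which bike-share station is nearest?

B

Distances from 59.161°N, 16.939°E:
A: 2.788 km
B: 0.521 km
C: 1.452 km
D: 2.152 km
E: 2.744 km
F: 1.855 km
G: 1.359 km
H: 3.579 km
I: 3.191 km
Minimum: B at 0.521 km.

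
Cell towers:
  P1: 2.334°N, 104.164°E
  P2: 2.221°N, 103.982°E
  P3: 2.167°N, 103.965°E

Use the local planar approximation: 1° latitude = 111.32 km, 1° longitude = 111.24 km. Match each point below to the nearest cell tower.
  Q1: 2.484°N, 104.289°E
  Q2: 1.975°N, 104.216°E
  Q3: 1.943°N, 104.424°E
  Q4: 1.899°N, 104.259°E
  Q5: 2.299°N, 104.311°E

Q1 at 2.484°N, 104.289°E:
  P1: 21.730 km
  P2: 44.982 km
  P3: 50.441 km
  → nearest: P1 (21.730 km)
Q2 at 1.975°N, 104.216°E:
  P1: 40.380 km
  P2: 37.782 km
  P3: 35.163 km
  → nearest: P3 (35.163 km)
Q3 at 1.943°N, 104.424°E:
  P1: 52.259 km
  P2: 58.097 km
  P3: 56.823 km
  → nearest: P1 (52.259 km)
Q4 at 1.899°N, 104.259°E:
  P1: 49.564 km
  P2: 47.269 km
  P3: 44.268 km
  → nearest: P3 (44.268 km)
Q5 at 2.299°N, 104.311°E:
  P1: 16.810 km
  P2: 37.614 km
  P3: 41.199 km
  → nearest: P1 (16.810 km)

Q1→P1; Q2→P3; Q3→P1; Q4→P3; Q5→P1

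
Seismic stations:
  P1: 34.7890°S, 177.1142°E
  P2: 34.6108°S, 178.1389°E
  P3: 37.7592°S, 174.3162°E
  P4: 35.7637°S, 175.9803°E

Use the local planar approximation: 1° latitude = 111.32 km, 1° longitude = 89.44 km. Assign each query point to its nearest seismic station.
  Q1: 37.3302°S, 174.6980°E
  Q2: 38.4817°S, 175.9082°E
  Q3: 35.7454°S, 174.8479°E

Q1 at 37.3302°S, 174.6980°E:
  P1: 355.9860 km
  P2: 431.6876 km
  P3: 58.7091 km
  P4: 208.7173 km
  → nearest: P3 (58.7091 km)
Q2 at 38.4817°S, 175.9082°E:
  P1: 424.9876 km
  P2: 474.8557 km
  P3: 163.5337 km
  P4: 302.6365 km
  → nearest: P3 (163.5337 km)
Q3 at 35.7454°S, 174.8479°E:
  P1: 228.9575 km
  P2: 320.3011 km
  P3: 229.1647 km
  P4: 101.3023 km
  → nearest: P4 (101.3023 km)

Q1→P3; Q2→P3; Q3→P4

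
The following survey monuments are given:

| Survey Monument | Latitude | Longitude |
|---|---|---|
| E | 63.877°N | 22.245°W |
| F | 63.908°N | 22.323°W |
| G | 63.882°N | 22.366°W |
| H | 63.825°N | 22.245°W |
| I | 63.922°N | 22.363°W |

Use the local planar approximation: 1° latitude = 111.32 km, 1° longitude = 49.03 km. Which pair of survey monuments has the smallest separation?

Pairwise distances:
E–F: 5.151 km
E–G: 5.959 km
E–H: 5.789 km
E–I: 7.653 km
F–G: 3.581 km
F–H: 10.000 km
F–I: 2.505 km
G–H: 8.687 km
G–I: 4.455 km
H–I: 12.250 km
Closest pair: F–I at 2.505 km.

F and I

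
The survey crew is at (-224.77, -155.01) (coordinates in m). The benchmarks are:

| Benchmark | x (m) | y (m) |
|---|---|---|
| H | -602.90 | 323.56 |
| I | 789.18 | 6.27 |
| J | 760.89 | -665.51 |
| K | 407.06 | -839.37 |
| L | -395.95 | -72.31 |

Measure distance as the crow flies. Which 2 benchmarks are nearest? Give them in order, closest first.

L, H

Distances from (-224.77, -155.01):
H: 609.93 m
I: 1026.70 m
J: 1110.02 m
K: 931.43 m
L: 190.11 m
Sorted: L (190.11 m) < H (609.93 m) < K (931.43 m) < I (1026.70 m) < …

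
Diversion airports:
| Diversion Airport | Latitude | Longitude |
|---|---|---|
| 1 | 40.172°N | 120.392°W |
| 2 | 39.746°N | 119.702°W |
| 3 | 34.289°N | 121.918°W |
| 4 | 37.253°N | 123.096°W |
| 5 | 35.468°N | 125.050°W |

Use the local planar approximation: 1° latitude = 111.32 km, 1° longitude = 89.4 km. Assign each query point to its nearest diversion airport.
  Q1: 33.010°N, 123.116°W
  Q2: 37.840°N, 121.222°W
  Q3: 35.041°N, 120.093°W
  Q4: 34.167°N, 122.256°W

Q1→3; Q2→4; Q3→3; Q4→3

Q1 at 33.010°N, 123.116°W:
  1: √((7.162·111.32)² + (2.724·89.4)²) = √(635645.57595 + 59304.71786) = 833.637 km
  2: √((6.736·111.32)² + (3.414·89.4)²) = √(562277.30205 + 93154.12077) = 809.587 km
  3: √((1.279·111.32)² + (1.198·89.4)²) = √(20271.57462 + 11470.66704) = 178.164 km
  4: √((4.243·111.32)² + (0.020·89.4)²) = √(223096.34684 + 3.19694) = 472.334 km
  5: √((2.458·111.32)² + (-1.934·89.4)²) = √(74870.39984 + 29894.27168) = 323.674 km
  → nearest: 3 (178.164 km)
Q2 at 37.840°N, 121.222°W:
  1: √((2.332·111.32)² + (0.830·89.4)²) = √(67391.24621 + 5505.93680) = 269.995 km
  2: √((1.906·111.32)² + (1.520·89.4)²) = √(45018.62103 + 18465.54854) = 251.961 km
  3: √((-3.551·111.32)² + (-0.696·89.4)²) = √(156259.97120 + 3871.62706) = 400.164 km
  4: √((-0.587·111.32)² + (-1.874·89.4)²) = √(4269.94811 + 28068.17727) = 179.828 km
  5: √((-2.372·111.32)² + (-3.828·89.4)²) = √(69722.95173 + 117116.71862) = 432.250 km
  → nearest: 4 (179.828 km)
Q3 at 35.041°N, 120.093°W:
  1: √((5.131·111.32)² + (-0.299·89.4)²) = √(326249.92810 + 714.52498) = 571.808 km
  2: √((4.705·111.32)² + (0.391·89.4)²) = √(274325.16611 + 1221.87999) = 524.926 km
  3: √((-0.752·111.32)² + (-1.825·89.4)²) = √(7007.80610 + 26619.55403) = 183.378 km
  4: √((2.212·111.32)² + (-3.003·89.4)²) = √(60634.05880 + 72075.17441) = 364.293 km
  5: √((0.427·111.32)² + (-4.957·89.4)²) = √(2259.44693 + 196387.06307) = 445.698 km
  → nearest: 3 (183.378 km)
Q4 at 34.167°N, 122.256°W:
  1: √((6.005·111.32)² + (1.864·89.4)²) = √(446860.96475 + 27769.42285) = 688.934 km
  2: √((5.579·111.32)² + (2.554·89.4)²) = √(385708.41871 + 52133.49292) = 661.696 km
  3: √((0.122·111.32)² + (0.338·89.4)²) = √(184.44465 + 913.07918) = 33.129 km
  4: √((3.086·111.32)² + (-0.840·89.4)²) = √(118015.27936 + 5639.40922) = 351.646 km
  5: √((1.301·111.32)² + (-2.794·89.4)²) = √(20974.95262 + 62391.84683) = 288.733 km
  → nearest: 3 (33.129 km)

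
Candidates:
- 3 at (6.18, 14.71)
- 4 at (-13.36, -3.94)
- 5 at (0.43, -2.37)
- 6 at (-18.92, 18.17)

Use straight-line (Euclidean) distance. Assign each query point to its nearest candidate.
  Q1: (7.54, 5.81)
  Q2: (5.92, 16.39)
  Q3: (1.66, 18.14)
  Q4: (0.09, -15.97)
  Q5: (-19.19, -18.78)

Q1→3; Q2→3; Q3→3; Q4→5; Q5→4

Q1 at (7.54, 5.81):
  3: √((-1.36)² + (8.90)²) = √(1.8496 + 79.2100) = 9.00
  4: √((-20.90)² + (-9.75)²) = √(436.8100 + 95.0625) = 23.06
  5: √((-7.11)² + (-8.18)²) = √(50.5521 + 66.9124) = 10.84
  6: √((-26.46)² + (12.36)²) = √(700.1316 + 152.7696) = 29.20
  → nearest: 3 (9.00)
Q2 at (5.92, 16.39):
  3: √((0.26)² + (-1.68)²) = √(0.0676 + 2.8224) = 1.70
  4: √((-19.28)² + (-20.33)²) = √(371.7184 + 413.3089) = 28.02
  5: √((-5.49)² + (-18.76)²) = √(30.1401 + 351.9376) = 19.55
  6: √((-24.84)² + (1.78)²) = √(617.0256 + 3.1684) = 24.90
  → nearest: 3 (1.70)
Q3 at (1.66, 18.14):
  3: √((4.52)² + (-3.43)²) = √(20.4304 + 11.7649) = 5.67
  4: √((-15.02)² + (-22.08)²) = √(225.6004 + 487.5264) = 26.70
  5: √((-1.23)² + (-20.51)²) = √(1.5129 + 420.6601) = 20.55
  6: √((-20.58)² + (0.03)²) = √(423.5364 + 0.0009) = 20.58
  → nearest: 3 (5.67)
Q4 at (0.09, -15.97):
  3: √((6.09)² + (30.68)²) = √(37.0881 + 941.2624) = 31.28
  4: √((-13.45)² + (12.03)²) = √(180.9025 + 144.7209) = 18.05
  5: √((0.34)² + (13.60)²) = √(0.1156 + 184.9600) = 13.60
  6: √((-19.01)² + (34.14)²) = √(361.3801 + 1165.5396) = 39.08
  → nearest: 5 (13.60)
Q5 at (-19.19, -18.78):
  3: √((25.37)² + (33.49)²) = √(643.6369 + 1121.5801) = 42.01
  4: √((5.83)² + (14.84)²) = √(33.9889 + 220.2256) = 15.94
  5: √((19.62)² + (16.41)²) = √(384.9444 + 269.2881) = 25.58
  6: √((0.27)² + (36.95)²) = √(0.0729 + 1365.3025) = 36.95
  → nearest: 4 (15.94)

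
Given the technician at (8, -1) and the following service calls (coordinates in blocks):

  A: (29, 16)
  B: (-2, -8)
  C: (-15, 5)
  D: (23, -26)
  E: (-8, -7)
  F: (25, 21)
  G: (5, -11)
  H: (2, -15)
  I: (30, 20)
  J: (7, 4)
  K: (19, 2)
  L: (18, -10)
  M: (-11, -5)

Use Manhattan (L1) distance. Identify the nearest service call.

Distances from (8, -1):
A: 38 blocks
B: 17 blocks
C: 29 blocks
D: 40 blocks
E: 22 blocks
F: 39 blocks
G: 13 blocks
H: 20 blocks
I: 43 blocks
J: 6 blocks
K: 14 blocks
L: 19 blocks
M: 23 blocks
Minimum: J at 6 blocks.

J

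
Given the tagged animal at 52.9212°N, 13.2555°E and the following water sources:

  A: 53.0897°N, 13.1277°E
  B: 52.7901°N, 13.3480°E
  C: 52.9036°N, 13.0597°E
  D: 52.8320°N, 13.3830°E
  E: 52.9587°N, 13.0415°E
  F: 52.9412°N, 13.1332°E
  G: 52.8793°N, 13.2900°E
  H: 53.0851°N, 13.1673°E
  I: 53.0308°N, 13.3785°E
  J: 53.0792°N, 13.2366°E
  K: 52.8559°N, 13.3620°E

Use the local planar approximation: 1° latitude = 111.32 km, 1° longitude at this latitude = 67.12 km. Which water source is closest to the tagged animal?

Distances from 52.9212°N, 13.2555°E:
A: √((0.1685·111.32)² + (-0.1278·67.12)²) = √(351.840805 + 73.580986) = 20.6258 km
B: √((-0.1311·111.32)² + (0.0925·67.12)²) = √(212.986354 + 38.546714) = 15.8598 km
C: √((-0.0176·111.32)² + (-0.1958·67.12)²) = √(3.838590 + 172.714687) = 13.2873 km
D: √((-0.0892·111.32)² + (0.1275·67.12)²) = √(98.599816 + 73.235941) = 13.1086 km
E: √((0.0375·111.32)² + (-0.2140·67.12)²) = √(17.426450 + 206.315303) = 14.9580 km
F: √((0.0200·111.32)² + (-0.1223·67.12)²) = √(4.956857 + 67.384003) = 8.5053 km
G: √((-0.0419·111.32)² + (0.0345·67.12)²) = √(21.755769 + 5.362189) = 5.2075 km
H: √((0.1639·111.32)² + (-0.0882·67.12)²) = √(332.892724 + 35.046211) = 19.1817 km
I: √((0.1096·111.32)² + (0.1230·67.12)²) = √(148.856397 + 68.157573) = 14.7314 km
J: √((0.1580·111.32)² + (-0.0189·67.12)²) = √(309.357443 + 1.609265) = 17.6342 km
K: √((-0.0653·111.32)² + (0.1065·67.12)²) = √(52.841210 + 51.097907) = 10.1951 km
Minimum: G at 5.2075 km.

G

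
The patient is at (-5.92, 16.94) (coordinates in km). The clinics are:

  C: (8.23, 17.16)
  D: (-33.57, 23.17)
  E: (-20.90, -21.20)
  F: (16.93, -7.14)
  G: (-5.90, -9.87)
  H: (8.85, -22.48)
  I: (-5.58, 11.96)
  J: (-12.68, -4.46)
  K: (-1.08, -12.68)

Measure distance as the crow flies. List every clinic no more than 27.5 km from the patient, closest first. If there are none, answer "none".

I, C, J, G

Distances from (-5.92, 16.94):
C: √((14.15)² + (0.22)²) = √(200.2225 + 0.0484) = 14.15 km
D: √((-27.65)² + (6.23)²) = √(764.5225 + 38.8129) = 28.34 km
E: √((-14.98)² + (-38.14)²) = √(224.4004 + 1454.6596) = 40.98 km
F: √((22.85)² + (-24.08)²) = √(522.1225 + 579.8464) = 33.20 km
G: √((0.02)² + (-26.81)²) = √(0.0004 + 718.7761) = 26.81 km
H: √((14.77)² + (-39.42)²) = √(218.1529 + 1553.9364) = 42.10 km
I: √((0.34)² + (-4.98)²) = √(0.1156 + 24.8004) = 4.99 km
J: √((-6.76)² + (-21.40)²) = √(45.6976 + 457.9600) = 22.44 km
K: √((4.84)² + (-29.62)²) = √(23.4256 + 877.3444) = 30.01 km
Threshold 27.5 km: I (4.99 km), C (14.15 km), J (22.44 km), G (26.81 km) are within range.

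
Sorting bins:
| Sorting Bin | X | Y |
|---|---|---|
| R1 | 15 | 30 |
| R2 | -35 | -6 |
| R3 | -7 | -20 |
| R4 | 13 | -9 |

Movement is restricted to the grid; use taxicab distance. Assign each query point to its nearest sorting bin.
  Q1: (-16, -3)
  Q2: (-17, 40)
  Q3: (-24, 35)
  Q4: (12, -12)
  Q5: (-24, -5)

Q1 at (-16, -3):
  R1: |31| + |33| = 31 + 33 = 64
  R2: |-19| + |-3| = 19 + 3 = 22
  R3: |9| + |-17| = 9 + 17 = 26
  R4: |29| + |-6| = 29 + 6 = 35
  → nearest: R2 (22)
Q2 at (-17, 40):
  R1: |32| + |-10| = 32 + 10 = 42
  R2: |-18| + |-46| = 18 + 46 = 64
  R3: |10| + |-60| = 10 + 60 = 70
  R4: |30| + |-49| = 30 + 49 = 79
  → nearest: R1 (42)
Q3 at (-24, 35):
  R1: |39| + |-5| = 39 + 5 = 44
  R2: |-11| + |-41| = 11 + 41 = 52
  R3: |17| + |-55| = 17 + 55 = 72
  R4: |37| + |-44| = 37 + 44 = 81
  → nearest: R1 (44)
Q4 at (12, -12):
  R1: |3| + |42| = 3 + 42 = 45
  R2: |-47| + |6| = 47 + 6 = 53
  R3: |-19| + |-8| = 19 + 8 = 27
  R4: |1| + |3| = 1 + 3 = 4
  → nearest: R4 (4)
Q5 at (-24, -5):
  R1: |39| + |35| = 39 + 35 = 74
  R2: |-11| + |-1| = 11 + 1 = 12
  R3: |17| + |-15| = 17 + 15 = 32
  R4: |37| + |-4| = 37 + 4 = 41
  → nearest: R2 (12)

Q1→R2; Q2→R1; Q3→R1; Q4→R4; Q5→R2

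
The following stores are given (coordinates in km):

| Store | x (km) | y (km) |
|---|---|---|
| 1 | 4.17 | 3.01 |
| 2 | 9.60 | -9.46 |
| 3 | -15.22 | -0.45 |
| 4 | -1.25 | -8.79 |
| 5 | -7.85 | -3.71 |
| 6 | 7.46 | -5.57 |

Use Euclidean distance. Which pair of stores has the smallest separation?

Pairwise distances:
2–6: 4.44 km
3–5: 8.06 km
4–5: 8.33 km
1–6: 9.19 km
4–6: 9.29 km
2–4: 10.87 km
1–4: 12.99 km
1–2: 13.60 km
1–5: 13.77 km
5–6: 15.42 km
3–4: 16.27 km
2–5: 18.37 km
1–3: 19.70 km
3–6: 23.25 km
2–3: 26.40 km
Closest pair: 2–6 at 4.44 km.

2 and 6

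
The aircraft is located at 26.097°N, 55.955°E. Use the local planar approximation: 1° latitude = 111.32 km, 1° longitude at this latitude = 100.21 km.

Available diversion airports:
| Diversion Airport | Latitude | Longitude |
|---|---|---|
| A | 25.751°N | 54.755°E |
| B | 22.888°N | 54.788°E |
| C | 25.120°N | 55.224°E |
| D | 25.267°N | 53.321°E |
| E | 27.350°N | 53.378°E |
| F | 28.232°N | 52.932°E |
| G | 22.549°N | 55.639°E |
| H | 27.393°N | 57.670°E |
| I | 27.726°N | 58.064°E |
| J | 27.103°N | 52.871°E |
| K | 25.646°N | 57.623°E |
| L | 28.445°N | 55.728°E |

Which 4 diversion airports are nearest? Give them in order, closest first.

A, C, K, H

Distances from 26.097°N, 55.955°E:
A: 126.270 km
B: 375.881 km
C: 131.129 km
D: 279.657 km
E: 293.503 km
F: 385.040 km
G: 396.231 km
H: 224.388 km
I: 278.478 km
J: 328.712 km
K: 174.527 km
L: 262.367 km
Sorted: A (126.270 km) < C (131.129 km) < K (174.527 km) < H (224.388 km) < L (262.367 km) < I (278.478 km) < …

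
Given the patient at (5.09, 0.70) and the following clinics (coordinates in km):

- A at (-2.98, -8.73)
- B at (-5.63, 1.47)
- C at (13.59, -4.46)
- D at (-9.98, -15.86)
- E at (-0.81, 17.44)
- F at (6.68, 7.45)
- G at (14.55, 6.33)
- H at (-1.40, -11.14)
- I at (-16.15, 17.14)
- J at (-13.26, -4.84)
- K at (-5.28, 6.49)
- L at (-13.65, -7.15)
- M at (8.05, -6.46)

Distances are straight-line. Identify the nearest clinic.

Distances from (5.09, 0.70):
A: √((-8.07)² + (-9.43)²) = √(65.1249 + 88.9249) = 12.41 km
B: √((-10.72)² + (0.77)²) = √(114.9184 + 0.5929) = 10.75 km
C: √((8.50)² + (-5.16)²) = √(72.2500 + 26.6256) = 9.94 km
D: √((-15.07)² + (-16.56)²) = √(227.1049 + 274.2336) = 22.39 km
E: √((-5.90)² + (16.74)²) = √(34.8100 + 280.2276) = 17.75 km
F: √((1.59)² + (6.75)²) = √(2.5281 + 45.5625) = 6.93 km
G: √((9.46)² + (5.63)²) = √(89.4916 + 31.6969) = 11.01 km
H: √((-6.49)² + (-11.84)²) = √(42.1201 + 140.1856) = 13.50 km
I: √((-21.24)² + (16.44)²) = √(451.1376 + 270.2736) = 26.86 km
J: √((-18.35)² + (-5.54)²) = √(336.7225 + 30.6916) = 19.17 km
K: √((-10.37)² + (5.79)²) = √(107.5369 + 33.5241) = 11.88 km
L: √((-18.74)² + (-7.85)²) = √(351.1876 + 61.6225) = 20.32 km
M: √((2.96)² + (-7.16)²) = √(8.7616 + 51.2656) = 7.75 km
Minimum: F at 6.93 km.

F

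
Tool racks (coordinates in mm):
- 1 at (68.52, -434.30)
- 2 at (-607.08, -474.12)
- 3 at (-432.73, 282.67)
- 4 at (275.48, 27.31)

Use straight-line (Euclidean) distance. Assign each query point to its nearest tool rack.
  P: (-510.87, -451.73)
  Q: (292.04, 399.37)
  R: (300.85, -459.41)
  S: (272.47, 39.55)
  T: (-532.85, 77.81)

P→2; Q→4; R→1; S→4; T→3

P at (-510.87, -451.73):
  1: √((579.39)² + (17.43)²) = √(335692.7721 + 303.8049) = 579.65 mm
  2: √((-96.21)² + (-22.39)²) = √(9256.3641 + 501.3121) = 98.78 mm
  3: √((78.14)² + (734.40)²) = √(6105.8596 + 539343.3600) = 738.55 mm
  4: √((786.35)² + (479.04)²) = √(618346.3225 + 229479.3216) = 920.77 mm
  → nearest: 2 (98.78 mm)
Q at (292.04, 399.37):
  1: √((-223.52)² + (-833.67)²) = √(49961.1904 + 695005.6689) = 863.11 mm
  2: √((-899.12)² + (-873.49)²) = √(808416.7744 + 762984.7801) = 1253.56 mm
  3: √((-724.77)² + (-116.70)²) = √(525291.5529 + 13618.8900) = 734.11 mm
  4: √((-16.56)² + (-372.06)²) = √(274.2336 + 138428.6436) = 372.43 mm
  → nearest: 4 (372.43 mm)
R at (300.85, -459.41):
  1: √((-232.33)² + (25.11)²) = √(53977.2289 + 630.5121) = 233.68 mm
  2: √((-907.93)² + (-14.71)²) = √(824336.8849 + 216.3841) = 908.05 mm
  3: √((-733.58)² + (742.08)²) = √(538139.6164 + 550682.7264) = 1043.47 mm
  4: √((-25.37)² + (486.72)²) = √(643.6369 + 236896.3584) = 487.38 mm
  → nearest: 1 (233.68 mm)
S at (272.47, 39.55):
  1: √((-203.95)² + (-473.85)²) = √(41595.6025 + 224533.8225) = 515.88 mm
  2: √((-879.55)² + (-513.67)²) = √(773608.2025 + 263856.8689) = 1018.56 mm
  3: √((-705.20)² + (243.12)²) = √(497307.0400 + 59107.3344) = 745.93 mm
  4: √((3.01)² + (-12.24)²) = √(9.0601 + 149.8176) = 12.60 mm
  → nearest: 4 (12.60 mm)
T at (-532.85, 77.81):
  1: √((601.37)² + (-512.11)²) = √(361645.8769 + 262256.6521) = 789.88 mm
  2: √((-74.23)² + (-551.93)²) = √(5510.0929 + 304626.7249) = 556.90 mm
  3: √((100.12)² + (204.86)²) = √(10024.0144 + 41967.6196) = 228.02 mm
  4: √((808.33)² + (-50.50)²) = √(653397.3889 + 2550.2500) = 809.91 mm
  → nearest: 3 (228.02 mm)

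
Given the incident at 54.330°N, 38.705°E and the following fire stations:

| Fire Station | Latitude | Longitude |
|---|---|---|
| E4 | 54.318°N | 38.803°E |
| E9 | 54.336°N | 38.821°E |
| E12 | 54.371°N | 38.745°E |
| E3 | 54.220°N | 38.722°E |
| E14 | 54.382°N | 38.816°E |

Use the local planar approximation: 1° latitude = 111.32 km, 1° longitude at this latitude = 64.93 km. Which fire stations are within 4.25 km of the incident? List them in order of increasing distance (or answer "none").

Distances from 54.330°N, 38.705°E:
E4: 6.502 km
E9: 7.561 km
E12: 5.251 km
E3: 12.295 km
E14: 9.244 km
Threshold 4.25 km: none within range.

none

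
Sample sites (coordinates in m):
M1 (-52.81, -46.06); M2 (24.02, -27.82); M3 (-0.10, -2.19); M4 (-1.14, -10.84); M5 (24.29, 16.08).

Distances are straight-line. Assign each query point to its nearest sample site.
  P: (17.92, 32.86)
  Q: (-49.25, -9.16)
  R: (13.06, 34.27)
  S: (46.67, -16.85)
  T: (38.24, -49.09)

P at (17.92, 32.86):
  M1: 105.98 m
  M2: 60.99 m
  M3: 39.41 m
  M4: 47.68 m
  M5: 17.95 m
  → nearest: M5 (17.95 m)
Q at (-49.25, -9.16):
  M1: 37.07 m
  M2: 75.61 m
  M3: 49.64 m
  M4: 48.14 m
  M5: 77.75 m
  → nearest: M1 (37.07 m)
R at (13.06, 34.27):
  M1: 103.88 m
  M2: 63.05 m
  M3: 38.76 m
  M4: 47.29 m
  M5: 21.38 m
  → nearest: M5 (21.38 m)
S at (46.67, -16.85):
  M1: 103.68 m
  M2: 25.17 m
  M3: 49.01 m
  M4: 48.19 m
  M5: 39.82 m
  → nearest: M2 (25.17 m)
T at (38.24, -49.09):
  M1: 91.10 m
  M2: 25.59 m
  M3: 60.58 m
  M4: 54.90 m
  M5: 66.65 m
  → nearest: M2 (25.59 m)

P→M5; Q→M1; R→M5; S→M2; T→M2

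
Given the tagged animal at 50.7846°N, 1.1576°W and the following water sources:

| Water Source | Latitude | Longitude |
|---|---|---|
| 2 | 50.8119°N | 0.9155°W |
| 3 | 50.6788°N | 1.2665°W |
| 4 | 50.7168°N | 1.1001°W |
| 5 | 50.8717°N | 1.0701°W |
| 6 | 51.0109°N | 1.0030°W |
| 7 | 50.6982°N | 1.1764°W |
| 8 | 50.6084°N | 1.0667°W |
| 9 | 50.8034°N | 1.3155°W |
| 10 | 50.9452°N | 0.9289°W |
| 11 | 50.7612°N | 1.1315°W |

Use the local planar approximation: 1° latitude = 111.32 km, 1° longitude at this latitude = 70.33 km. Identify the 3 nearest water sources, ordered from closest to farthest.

Distances from 50.7846°N, 1.1576°W:
2: 17.2960 km
3: 14.0489 km
4: 8.5626 km
5: 11.4840 km
6: 27.4380 km
7: 9.7085 km
8: 20.6301 km
9: 11.3006 km
10: 24.0486 km
11: 3.1867 km
Sorted: 11 (3.1867 km) < 4 (8.5626 km) < 7 (9.7085 km) < 9 (11.3006 km) < 5 (11.4840 km) < …

11, 4, 7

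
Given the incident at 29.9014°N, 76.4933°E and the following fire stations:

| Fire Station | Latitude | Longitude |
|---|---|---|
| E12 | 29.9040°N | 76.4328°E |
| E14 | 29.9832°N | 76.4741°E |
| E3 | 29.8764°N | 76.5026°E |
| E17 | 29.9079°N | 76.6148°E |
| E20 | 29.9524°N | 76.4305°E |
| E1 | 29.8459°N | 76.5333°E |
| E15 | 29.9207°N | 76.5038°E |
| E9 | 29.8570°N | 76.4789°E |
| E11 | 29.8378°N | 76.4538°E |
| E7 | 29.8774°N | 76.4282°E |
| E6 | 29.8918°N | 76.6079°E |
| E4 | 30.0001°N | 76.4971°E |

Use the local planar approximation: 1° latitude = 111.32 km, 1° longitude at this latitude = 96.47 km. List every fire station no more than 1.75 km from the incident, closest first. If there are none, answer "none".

Distances from 29.9014°N, 76.4933°E:
E12: √((0.0026·111.32)² + (-0.0605·96.47)²) = √(0.083771 + 34.063974) = 5.8436 km
E14: √((0.0818·111.32)² + (-0.0192·96.47)²) = √(82.918799 + 3.430734) = 9.2924 km
E3: √((-0.0250·111.32)² + (0.0093·96.47)²) = √(7.745089 + 0.804916) = 2.9240 km
E17: √((0.0065·111.32)² + (0.1215·96.47)²) = √(0.523568 + 137.384302) = 11.7434 km
E20: √((0.0510·111.32)² + (-0.0628·96.47)²) = √(32.231962 + 36.703193) = 8.3027 km
E1: √((-0.0555·111.32)² + (0.0400·96.47)²) = √(38.170897 + 14.890337) = 7.2843 km
E15: √((0.0193·111.32)² + (0.0105·96.47)²) = √(4.615949 + 1.026037) = 2.3753 km
E9: √((-0.0444·111.32)² + (-0.0144·96.47)²) = √(24.429374 + 1.929788) = 5.1341 km
E11: √((-0.0636·111.32)² + (-0.0395·96.47)²) = √(50.125720 + 14.520406) = 8.0403 km
E7: √((-0.0240·111.32)² + (-0.0651·96.47)²) = √(7.137874 + 39.440874) = 6.8249 km
E6: √((-0.0096·111.32)² + (0.1146·96.47)²) = √(1.142060 + 122.223240) = 11.1070 km
E4: √((0.0987·111.32)² + (0.0038·96.47)²) = √(120.720410 + 0.134385) = 10.9934 km
Threshold 1.75 km: none within range.

none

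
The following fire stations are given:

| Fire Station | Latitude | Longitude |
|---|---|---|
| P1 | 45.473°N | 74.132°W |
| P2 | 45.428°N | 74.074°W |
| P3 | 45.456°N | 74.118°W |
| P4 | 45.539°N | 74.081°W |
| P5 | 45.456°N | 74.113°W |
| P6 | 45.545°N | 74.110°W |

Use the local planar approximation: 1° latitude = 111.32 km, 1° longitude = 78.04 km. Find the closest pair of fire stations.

P3 and P5

Pairwise distances:
P1–P2: 6.751 km
P1–P3: 2.185 km
P1–P4: 8.356 km
P1–P5: 2.404 km
P1–P6: 8.197 km
P2–P3: 4.637 km
P2–P4: 12.369 km
P2–P5: 4.356 km
P2–P6: 13.324 km
P3–P4: 9.680 km
P3–P5: 0.390 km
P3–P6: 9.927 km
P4–P5: 9.571 km
P4–P6: 2.360 km
P5–P6: 9.910 km
Closest pair: P3–P5 at 0.390 km.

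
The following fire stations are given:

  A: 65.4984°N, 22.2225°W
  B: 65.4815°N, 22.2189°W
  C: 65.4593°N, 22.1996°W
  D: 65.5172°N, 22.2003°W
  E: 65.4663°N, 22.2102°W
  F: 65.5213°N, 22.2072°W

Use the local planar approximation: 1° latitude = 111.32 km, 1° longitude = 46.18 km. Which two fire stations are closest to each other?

D and F

Pairwise distances:
A–B: 1.8886 km
A–C: 4.4792 km
A–D: 2.3304 km
A–E: 3.6182 km
A–F: 2.6453 km
B–C: 2.6271 km
B–D: 4.0659 km
B–E: 1.7391 km
B–F: 4.4634 km
C–D: 6.4455 km
C–E: 0.9202 km
C–F: 6.9108 km
D–E: 5.6846 km
D–F: 0.5566 km
E–F: 6.1242 km
Closest pair: D–F at 0.5566 km.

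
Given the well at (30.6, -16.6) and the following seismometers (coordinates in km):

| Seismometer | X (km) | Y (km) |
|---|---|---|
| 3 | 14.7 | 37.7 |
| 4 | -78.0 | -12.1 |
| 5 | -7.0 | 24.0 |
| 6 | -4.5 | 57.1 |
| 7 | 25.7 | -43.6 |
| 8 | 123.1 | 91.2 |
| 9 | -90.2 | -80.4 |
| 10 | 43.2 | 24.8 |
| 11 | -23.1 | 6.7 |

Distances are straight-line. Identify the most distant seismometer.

Distances from (30.6, -16.6):
3: √((-15.9)² + (54.3)²) = √(252.810 + 2948.490) = 56.6 km
4: √((-108.6)² + (4.5)²) = √(11793.960 + 20.250) = 108.7 km
5: √((-37.6)² + (40.6)²) = √(1413.760 + 1648.360) = 55.3 km
6: √((-35.1)² + (73.7)²) = √(1232.010 + 5431.690) = 81.6 km
7: √((-4.9)² + (-27.0)²) = √(24.010 + 729.000) = 27.4 km
8: √((92.5)² + (107.8)²) = √(8556.250 + 11620.840) = 142.0 km
9: √((-120.8)² + (-63.8)²) = √(14592.640 + 4070.440) = 136.6 km
10: √((12.6)² + (41.4)²) = √(158.760 + 1713.960) = 43.3 km
11: √((-53.7)² + (23.3)²) = √(2883.690 + 542.890) = 58.5 km
Maximum: 8 at 142.0 km.

8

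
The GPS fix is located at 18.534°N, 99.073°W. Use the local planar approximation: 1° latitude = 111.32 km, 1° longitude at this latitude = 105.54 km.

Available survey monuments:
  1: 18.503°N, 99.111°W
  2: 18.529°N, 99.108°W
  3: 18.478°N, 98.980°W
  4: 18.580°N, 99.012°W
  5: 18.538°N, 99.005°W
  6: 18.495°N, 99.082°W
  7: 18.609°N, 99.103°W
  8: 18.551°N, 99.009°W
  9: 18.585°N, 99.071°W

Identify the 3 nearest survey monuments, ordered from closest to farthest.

Distances from 18.534°N, 99.073°W:
1: √((-0.031·111.32)² + (-0.038·105.54)²) = √(11.90885 + 16.08427) = 5.291 km
2: √((-0.005·111.32)² + (-0.035·105.54)²) = √(0.30980 + 13.64490) = 3.736 km
3: √((-0.056·111.32)² + (0.093·105.54)²) = √(38.86176 + 96.33854) = 11.628 km
4: √((0.046·111.32)² + (0.061·105.54)²) = √(26.22177 + 41.44707) = 8.226 km
5: √((0.004·111.32)² + (0.068·105.54)²) = √(0.19827 + 51.50531) = 7.191 km
6: √((-0.039·111.32)² + (-0.009·105.54)²) = √(18.84845 + 0.90223) = 4.444 km
7: √((0.075·111.32)² + (-0.030·105.54)²) = √(69.70580 + 10.02482) = 8.929 km
8: √((0.017·111.32)² + (0.064·105.54)²) = √(3.58133 + 45.62408) = 7.015 km
9: √((0.051·111.32)² + (0.002·105.54)²) = √(32.23196 + 0.04455) = 5.681 km
Sorted: 2 (3.736 km) < 6 (4.444 km) < 1 (5.291 km) < 9 (5.681 km) < 8 (7.015 km) < …

2, 6, 1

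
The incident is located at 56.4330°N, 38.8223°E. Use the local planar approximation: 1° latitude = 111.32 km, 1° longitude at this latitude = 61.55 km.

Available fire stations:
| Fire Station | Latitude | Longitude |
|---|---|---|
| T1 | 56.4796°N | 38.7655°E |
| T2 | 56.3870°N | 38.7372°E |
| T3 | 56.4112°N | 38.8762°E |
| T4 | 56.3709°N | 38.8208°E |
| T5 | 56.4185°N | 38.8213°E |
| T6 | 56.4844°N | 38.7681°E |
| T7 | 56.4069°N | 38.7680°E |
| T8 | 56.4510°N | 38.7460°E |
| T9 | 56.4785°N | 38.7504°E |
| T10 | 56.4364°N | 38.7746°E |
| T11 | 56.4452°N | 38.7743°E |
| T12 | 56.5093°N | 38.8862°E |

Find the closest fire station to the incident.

Distances from 56.4330°N, 38.8223°E:
T1: 6.2556 km
T2: 7.3251 km
T3: 4.1104 km
T4: 6.9136 km
T5: 1.6153 km
T6: 6.6233 km
T7: 4.4285 km
T8: 5.1059 km
T9: 6.7260 km
T10: 2.9602 km
T11: 3.2516 km
T12: 9.3601 km
Minimum: T5 at 1.6153 km.

T5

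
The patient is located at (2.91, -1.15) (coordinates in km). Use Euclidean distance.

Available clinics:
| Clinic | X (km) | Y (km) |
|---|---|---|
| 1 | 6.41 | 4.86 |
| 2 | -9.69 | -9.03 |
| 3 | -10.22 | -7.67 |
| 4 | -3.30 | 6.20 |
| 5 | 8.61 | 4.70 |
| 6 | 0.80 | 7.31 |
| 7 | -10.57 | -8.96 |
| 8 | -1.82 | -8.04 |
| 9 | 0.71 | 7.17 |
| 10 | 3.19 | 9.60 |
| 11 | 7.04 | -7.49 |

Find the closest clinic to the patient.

Distances from (2.91, -1.15):
1: √((3.50)² + (6.01)²) = √(12.2500 + 36.1201) = 6.95 km
2: √((-12.60)² + (-7.88)²) = √(158.7600 + 62.0944) = 14.86 km
3: √((-13.13)² + (-6.52)²) = √(172.3969 + 42.5104) = 14.66 km
4: √((-6.21)² + (7.35)²) = √(38.5641 + 54.0225) = 9.62 km
5: √((5.70)² + (5.85)²) = √(32.4900 + 34.2225) = 8.17 km
6: √((-2.11)² + (8.46)²) = √(4.4521 + 71.5716) = 8.72 km
7: √((-13.48)² + (-7.81)²) = √(181.7104 + 60.9961) = 15.58 km
8: √((-4.73)² + (-6.89)²) = √(22.3729 + 47.4721) = 8.36 km
9: √((-2.20)² + (8.32)²) = √(4.8400 + 69.2224) = 8.61 km
10: √((0.28)² + (10.75)²) = √(0.0784 + 115.5625) = 10.75 km
11: √((4.13)² + (-6.34)²) = √(17.0569 + 40.1956) = 7.57 km
Minimum: 1 at 6.95 km.

1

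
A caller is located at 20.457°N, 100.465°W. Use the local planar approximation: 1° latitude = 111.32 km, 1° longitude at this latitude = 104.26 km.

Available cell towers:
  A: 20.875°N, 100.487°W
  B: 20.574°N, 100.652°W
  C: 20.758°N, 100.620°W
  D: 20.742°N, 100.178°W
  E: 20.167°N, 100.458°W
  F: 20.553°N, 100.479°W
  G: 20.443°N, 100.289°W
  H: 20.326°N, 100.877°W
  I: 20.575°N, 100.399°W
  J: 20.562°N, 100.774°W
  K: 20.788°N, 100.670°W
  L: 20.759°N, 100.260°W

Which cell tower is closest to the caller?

F

Distances from 20.457°N, 100.465°W:
A: √((0.418·111.32)² + (-0.022·104.26)²) = √(2165.20469 + 5.26115) = 46.588 km
B: √((0.117·111.32)² + (-0.187·104.26)²) = √(169.63604 + 380.11819) = 23.447 km
C: √((0.301·111.32)² + (-0.155·104.26)²) = √(1122.74049 + 261.15530) = 37.201 km
D: √((0.285·111.32)² + (0.287·104.26)²) = √(1006.55177 + 895.36319) = 43.611 km
E: √((-0.290·111.32)² + (0.007·104.26)²) = √(1042.17918 + 0.53264) = 32.291 km
F: √((0.096·111.32)² + (-0.014·104.26)²) = √(114.20598 + 2.13055) = 10.786 km
G: √((-0.014·111.32)² + (0.176·104.26)²) = √(2.42886 + 336.71369) = 18.416 km
H: √((-0.131·111.32)² + (-0.412·104.26)²) = √(212.66156 + 1845.14233) = 45.363 km
I: √((0.118·111.32)² + (0.066·104.26)²) = √(172.54819 + 47.35036) = 14.829 km
J: √((0.105·111.32)² + (-0.309·104.26)²) = √(136.62337 + 1037.89256) = 34.271 km
K: √((0.331·111.32)² + (-0.205·104.26)²) = √(1357.69551 + 456.81795) = 42.597 km
L: √((0.302·111.32)² + (0.205·104.26)²) = √(1130.21296 + 456.81795) = 39.838 km
Minimum: F at 10.786 km.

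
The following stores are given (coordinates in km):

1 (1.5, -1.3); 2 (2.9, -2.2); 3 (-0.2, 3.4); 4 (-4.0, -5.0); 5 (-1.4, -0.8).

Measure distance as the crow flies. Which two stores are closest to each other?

Pairwise distances:
1–2: √((1.4)² + (-0.9)²) = √(1.960 + 0.810) = 1.7 km
1–3: √((-1.7)² + (4.7)²) = √(2.890 + 22.090) = 5.0 km
1–4: √((-5.5)² + (-3.7)²) = √(30.250 + 13.690) = 6.6 km
1–5: √((-2.9)² + (0.5)²) = √(8.410 + 0.250) = 2.9 km
2–3: √((-3.1)² + (5.6)²) = √(9.610 + 31.360) = 6.4 km
2–4: √((-6.9)² + (-2.8)²) = √(47.610 + 7.840) = 7.4 km
2–5: √((-4.3)² + (1.4)²) = √(18.490 + 1.960) = 4.5 km
3–4: √((-3.8)² + (-8.4)²) = √(14.440 + 70.560) = 9.2 km
3–5: √((-1.2)² + (-4.2)²) = √(1.440 + 17.640) = 4.4 km
4–5: √((2.6)² + (4.2)²) = √(6.760 + 17.640) = 4.9 km
Closest pair: 1–2 at 1.7 km.

1 and 2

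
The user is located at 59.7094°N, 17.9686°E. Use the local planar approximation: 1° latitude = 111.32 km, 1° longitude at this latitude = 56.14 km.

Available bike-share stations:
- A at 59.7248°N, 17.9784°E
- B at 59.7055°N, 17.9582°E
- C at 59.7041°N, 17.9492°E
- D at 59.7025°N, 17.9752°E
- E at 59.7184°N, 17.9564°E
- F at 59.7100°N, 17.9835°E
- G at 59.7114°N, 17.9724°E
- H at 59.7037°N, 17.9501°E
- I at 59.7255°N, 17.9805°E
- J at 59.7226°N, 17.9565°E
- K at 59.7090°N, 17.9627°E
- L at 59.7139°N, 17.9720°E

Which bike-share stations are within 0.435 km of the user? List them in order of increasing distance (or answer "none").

G, K

Distances from 59.7094°N, 17.9686°E:
A: √((0.0154·111.32)² + (0.0098·56.14)²) = √(2.938920 + 0.302689) = 1.8004 km
B: √((-0.0039·111.32)² + (-0.0104·56.14)²) = √(0.188484 + 0.340888) = 0.7276 km
C: √((-0.0053·111.32)² + (-0.0194·56.14)²) = √(0.348095 + 1.186174) = 1.2387 km
D: √((-0.0069·111.32)² + (0.0066·56.14)²) = √(0.589990 + 0.137288) = 0.8528 km
E: √((0.0090·111.32)² + (-0.0122·56.14)²) = √(1.003764 + 0.469099) = 1.2136 km
F: √((0.0006·111.32)² + (0.0149·56.14)²) = √(0.004461 + 0.699709) = 0.8391 km
G: √((0.0020·111.32)² + (0.0038·56.14)²) = √(0.049569 + 0.045511) = 0.3083 km
H: √((-0.0057·111.32)² + (-0.0185·56.14)²) = √(0.402621 + 1.078669) = 1.2171 km
I: √((0.0161·111.32)² + (0.0119·56.14)²) = √(3.212167 + 0.446312) = 1.9127 km
J: √((0.0132·111.32)² + (-0.0121·56.14)²) = √(2.159207 + 0.461440) = 1.6188 km
K: √((-0.0004·111.32)² + (-0.0059·56.14)²) = √(0.001983 + 0.109711) = 0.3342 km
L: √((0.0045·111.32)² + (0.0034·56.14)²) = √(0.250941 + 0.036434) = 0.5361 km
Threshold 0.435 km: G (0.3083 km), K (0.3342 km) are within range.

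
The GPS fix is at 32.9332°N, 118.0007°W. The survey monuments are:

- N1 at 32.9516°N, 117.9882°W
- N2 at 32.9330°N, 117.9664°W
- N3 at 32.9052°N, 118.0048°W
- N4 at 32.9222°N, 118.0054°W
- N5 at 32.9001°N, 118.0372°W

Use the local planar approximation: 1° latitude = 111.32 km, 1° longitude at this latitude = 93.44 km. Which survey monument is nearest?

Distances from 32.9332°N, 118.0007°W:
N1: √((0.0184·111.32)² + (0.0125·93.44)²) = √(4.195484 + 1.364224) = 2.3579 km
N2: √((-0.0002·111.32)² + (0.0343·93.44)²) = √(0.000496 + 10.271974) = 3.2051 km
N3: √((-0.0280·111.32)² + (-0.0041·93.44)²) = √(9.715440 + 0.146769) = 3.1404 km
N4: √((-0.0110·111.32)² + (-0.0047·93.44)²) = √(1.499449 + 0.192869) = 1.3009 km
N5: √((-0.0331·111.32)² + (-0.0365·93.44)²) = √(13.576955 + 11.631920) = 5.0208 km
Minimum: N4 at 1.3009 km.

N4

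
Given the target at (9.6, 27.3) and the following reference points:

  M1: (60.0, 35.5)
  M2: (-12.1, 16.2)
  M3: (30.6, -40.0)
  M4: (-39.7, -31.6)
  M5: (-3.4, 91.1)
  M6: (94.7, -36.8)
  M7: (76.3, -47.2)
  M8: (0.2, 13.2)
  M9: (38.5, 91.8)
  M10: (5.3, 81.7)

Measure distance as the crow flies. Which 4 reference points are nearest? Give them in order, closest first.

M8, M2, M1, M10

Distances from (9.6, 27.3):
M1: √((50.4)² + (8.2)²) = √(2540.160 + 67.240) = 51.1
M2: √((-21.7)² + (-11.1)²) = √(470.890 + 123.210) = 24.4
M3: √((21.0)² + (-67.3)²) = √(441.000 + 4529.290) = 70.5
M4: √((-49.3)² + (-58.9)²) = √(2430.490 + 3469.210) = 76.8
M5: √((-13.0)² + (63.8)²) = √(169.000 + 4070.440) = 65.1
M6: √((85.1)² + (-64.1)²) = √(7242.010 + 4108.810) = 106.5
M7: √((66.7)² + (-74.5)²) = √(4448.890 + 5550.250) = 100.0
M8: √((-9.4)² + (-14.1)²) = √(88.360 + 198.810) = 16.9
M9: √((28.9)² + (64.5)²) = √(835.210 + 4160.250) = 70.7
M10: √((-4.3)² + (54.4)²) = √(18.490 + 2959.360) = 54.6
Sorted: M8 (16.9) < M2 (24.4) < M1 (51.1) < M10 (54.6) < M5 (65.1) < M3 (70.5) < …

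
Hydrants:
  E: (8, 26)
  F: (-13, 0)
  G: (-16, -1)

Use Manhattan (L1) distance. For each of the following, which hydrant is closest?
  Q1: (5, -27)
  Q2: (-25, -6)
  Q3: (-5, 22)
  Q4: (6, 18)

Q1→F; Q2→G; Q3→E; Q4→E

Q1 at (5, -27):
  E: |3| + |53| = 3 + 53 = 56
  F: |-18| + |27| = 18 + 27 = 45
  G: |-21| + |26| = 21 + 26 = 47
  → nearest: F (45)
Q2 at (-25, -6):
  E: |33| + |32| = 33 + 32 = 65
  F: |12| + |6| = 12 + 6 = 18
  G: |9| + |5| = 9 + 5 = 14
  → nearest: G (14)
Q3 at (-5, 22):
  E: |13| + |4| = 13 + 4 = 17
  F: |-8| + |-22| = 8 + 22 = 30
  G: |-11| + |-23| = 11 + 23 = 34
  → nearest: E (17)
Q4 at (6, 18):
  E: |2| + |8| = 2 + 8 = 10
  F: |-19| + |-18| = 19 + 18 = 37
  G: |-22| + |-19| = 22 + 19 = 41
  → nearest: E (10)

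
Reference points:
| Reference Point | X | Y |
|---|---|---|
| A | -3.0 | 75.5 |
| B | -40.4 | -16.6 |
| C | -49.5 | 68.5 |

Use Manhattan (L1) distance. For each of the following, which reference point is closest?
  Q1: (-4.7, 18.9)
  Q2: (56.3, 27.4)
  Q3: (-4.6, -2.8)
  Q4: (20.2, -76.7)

Q1→A; Q2→A; Q3→B; Q4→B

Q1 at (-4.7, 18.9):
  A: 58.3
  B: 71.2
  C: 94.4
  → nearest: A (58.3)
Q2 at (56.3, 27.4):
  A: 107.4
  B: 140.7
  C: 146.9
  → nearest: A (107.4)
Q3 at (-4.6, -2.8):
  A: 79.9
  B: 49.6
  C: 116.2
  → nearest: B (49.6)
Q4 at (20.2, -76.7):
  A: 175.4
  B: 120.7
  C: 214.9
  → nearest: B (120.7)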